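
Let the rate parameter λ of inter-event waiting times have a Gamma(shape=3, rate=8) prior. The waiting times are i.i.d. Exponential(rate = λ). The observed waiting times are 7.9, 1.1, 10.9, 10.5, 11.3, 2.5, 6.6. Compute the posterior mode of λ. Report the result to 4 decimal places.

λ̂_MAP = 0.1531

The Exponential(rate=λ) likelihood is ∝ λ^n e^(−λΣtᵢ). Here n = 7 and Σtᵢ = 7.9 + 1.1 + 10.9 + 10.5 + 11.3 + 2.5 + 6.6 = 50.8.
Posterior ∝ λ^2e^(−8λ) · λ^7e^(−50.8λ) = λ^9e^(−58.8λ), i.e. Gamma(10, 58.8).
Mode = (a−1)/b = 9/58.8 ≈ 0.1531.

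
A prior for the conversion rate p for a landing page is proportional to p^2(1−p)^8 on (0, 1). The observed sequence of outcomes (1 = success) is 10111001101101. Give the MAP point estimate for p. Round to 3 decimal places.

The prior density ∝ p^2(1−p)^8 is the kernel of Beta(3, 9).
Data: 9 successes in 14 trials (from the sequence). The binomial likelihood contributes p^9(1−p)^5, so the posterior is Beta(3+9, 9+5) = Beta(12, 14).
For Beta(a, b) with a, b > 1 the mode is (a−1)/(a+b−2) = 11/24 ≈ 0.458.

p̂_MAP = 0.458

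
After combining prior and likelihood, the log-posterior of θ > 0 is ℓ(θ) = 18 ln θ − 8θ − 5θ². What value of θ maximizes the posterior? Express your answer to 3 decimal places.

θ̂_MAP = 1.000

ℓ'(θ) = 18/θ − 8 − 10θ. Setting this to zero and multiplying by θ: 10θ² + 8θ − 18 = 0.
θ = (−8 + √(8² + 4·10·18)) / (2·10) = (−8 + √784) / 20 = (−8 + 28)/20 = 1.
ℓ''(θ) = −18/θ² − 10 < 0, confirming a maximum.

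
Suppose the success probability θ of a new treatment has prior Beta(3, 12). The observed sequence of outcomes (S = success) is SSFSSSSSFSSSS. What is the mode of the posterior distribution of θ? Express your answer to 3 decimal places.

θ̂_MAP = 0.500

Prior: Beta(3, 12).
Data: 11 successes in 13 trials (from the sequence). The binomial likelihood contributes θ^11(1−θ)^2, so the posterior is Beta(3+11, 12+2) = Beta(14, 14).
For Beta(a, b) with a, b > 1 the mode is (a−1)/(a+b−2) = 13/26 ≈ 0.500.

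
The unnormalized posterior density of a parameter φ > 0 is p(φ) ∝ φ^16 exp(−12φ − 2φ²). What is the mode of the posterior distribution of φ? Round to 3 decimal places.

ℓ'(φ) = 16/φ − 12 − 4φ. Setting this to zero and multiplying by φ: 4φ² + 12φ − 16 = 0.
φ = (−12 + √(12² + 4·4·16)) / (2·4) = (−12 + √400) / 8 = (−12 + 20)/8 = 1.
ℓ''(φ) = −16/φ² − 4 < 0, confirming a maximum.

φ̂_MAP = 1.000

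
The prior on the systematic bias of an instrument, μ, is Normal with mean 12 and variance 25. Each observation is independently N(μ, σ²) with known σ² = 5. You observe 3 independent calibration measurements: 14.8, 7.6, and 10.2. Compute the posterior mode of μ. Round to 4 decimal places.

n = 3; x̄ = (14.8 + 7.6 + 10.2)/3 = 32.6/3 = 163/15 ≈ 10.8667.
For a Normal prior and Normal likelihood with known variance, the posterior is Normal; its mode equals its mean, the precision-weighted average.
Prior precision 1/σ₀² = 1/25 = 0.04; data precision n/σ² = 3/5 = 0.6.
μ̂ = (0.04·12 + 0.6·(163/15)) / (0.04 + 0.6) = 7/0.64 = 10.9375.

μ̂_MAP = 10.9375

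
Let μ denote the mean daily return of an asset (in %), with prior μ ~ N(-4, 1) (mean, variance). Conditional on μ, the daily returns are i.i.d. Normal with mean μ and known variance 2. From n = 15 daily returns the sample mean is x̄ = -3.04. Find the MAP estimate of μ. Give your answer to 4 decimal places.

n = 15, x̄ = -3.04.
For a Normal prior and Normal likelihood with known variance, the posterior is Normal; its mode equals its mean, the precision-weighted average.
Prior precision 1/σ₀² = 1/1 = 1; data precision n/σ² = 15/2 = 7.5.
μ̂ = (1·(-4) + 7.5·(-3.04)) / (1 + 7.5) = (-26.8)/8.5 = -268/85 ≈ -3.1529.

μ̂_MAP = -3.1529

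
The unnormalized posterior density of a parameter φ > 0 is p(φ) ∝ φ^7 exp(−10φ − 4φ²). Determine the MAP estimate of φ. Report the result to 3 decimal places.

φ̂_MAP = 0.500

ℓ'(φ) = 7/φ − 10 − 8φ. Setting this to zero and multiplying by φ: 8φ² + 10φ − 7 = 0.
φ = (−10 + √(10² + 4·8·7)) / (2·8) = (−10 + √324) / 16 = (−10 + 18)/16 = 1/2.
ℓ''(φ) = −7/φ² − 8 < 0, confirming a maximum.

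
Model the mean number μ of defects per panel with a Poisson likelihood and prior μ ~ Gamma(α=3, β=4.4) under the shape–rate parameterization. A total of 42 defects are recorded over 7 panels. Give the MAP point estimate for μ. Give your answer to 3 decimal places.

μ̂_MAP = 3.860

Σxᵢ = 42, n = 7.
Posterior ∝ μ^2e^(−4.4μ) · μ^42e^(−7μ) = μ^44e^(−11.4μ), i.e. Gamma(shape=45, rate=11.4).
The mode of a Gamma(a, b) with a ≥ 1 (shape–rate) is (a−1)/b = 44/11.4 ≈ 3.860.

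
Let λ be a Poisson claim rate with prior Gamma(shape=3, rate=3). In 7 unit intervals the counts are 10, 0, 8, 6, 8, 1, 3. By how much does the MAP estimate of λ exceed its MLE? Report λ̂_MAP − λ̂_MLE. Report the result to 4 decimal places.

Σxᵢ = 36. Posterior is Gamma(39, 10); MAP = (39−1)/10 = 38/10 ≈ 3.80000.
MLE = x̄ = 36/7 ≈ 5.14286.
Difference = 38/10 − 36/7 = -47/35 ≈ -1.3429.

MAP − MLE = -1.3429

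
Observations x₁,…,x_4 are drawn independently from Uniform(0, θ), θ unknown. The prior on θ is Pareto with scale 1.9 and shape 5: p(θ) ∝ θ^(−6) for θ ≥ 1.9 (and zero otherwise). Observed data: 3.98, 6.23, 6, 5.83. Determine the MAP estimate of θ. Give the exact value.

The Uniform(0, θ) likelihood is θ^(−n) for θ ≥ max(xᵢ), zero otherwise. Here max(xᵢ) = 6.23.
Posterior ∝ θ^(−6) · θ^(−4) = θ^(−10) on θ ≥ max(1.9, 6.23) = 6.23.
This density is strictly decreasing in θ, so the posterior mode lies at the lower boundary of the support.

θ̂_MAP = 6.23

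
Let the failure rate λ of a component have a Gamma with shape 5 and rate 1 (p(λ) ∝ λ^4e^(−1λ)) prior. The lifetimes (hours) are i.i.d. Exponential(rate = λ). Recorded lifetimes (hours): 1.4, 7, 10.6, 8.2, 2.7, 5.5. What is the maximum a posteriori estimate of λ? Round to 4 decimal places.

The Exponential(rate=λ) likelihood is ∝ λ^n e^(−λΣtᵢ). Here n = 6 and Σtᵢ = 1.4 + 7 + 10.6 + 8.2 + 2.7 + 5.5 = 35.4.
Posterior ∝ λ^4e^(−1λ) · λ^6e^(−35.4λ) = λ^10e^(−36.4λ), i.e. Gamma(11, 36.4).
Mode = (a−1)/b = 10/36.4 ≈ 0.2747.

λ̂_MAP = 0.2747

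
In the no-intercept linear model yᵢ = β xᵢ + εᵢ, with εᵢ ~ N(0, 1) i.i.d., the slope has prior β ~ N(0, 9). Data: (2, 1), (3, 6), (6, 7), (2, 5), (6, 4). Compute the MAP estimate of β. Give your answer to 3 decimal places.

β̂_MAP = 1.077

log p(β | y) = −Σ(yᵢ − βxᵢ)²/(2·1) − β²/(2·9) + const.
Setting the derivative to zero: Σxᵢ(yᵢ − βxᵢ)/1 − β/9 = 0, so β = Σxᵢyᵢ / (Σxᵢ² + σ²/τ²).
Σxᵢyᵢ = 2·1 + 3·6 + 6·7 + 2·5 + 6·4 = 96; Σxᵢ² = 89; σ²/τ² = 1/9.
β̂_MAP = 96 / (89 + 1/9) = 96/(802/9) = 432/401 ≈ 1.077.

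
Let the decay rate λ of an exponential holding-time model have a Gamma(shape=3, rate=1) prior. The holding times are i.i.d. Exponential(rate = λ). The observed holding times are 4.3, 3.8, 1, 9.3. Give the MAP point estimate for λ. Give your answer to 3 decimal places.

The Exponential(rate=λ) likelihood is ∝ λ^n e^(−λΣtᵢ). Here n = 4 and Σtᵢ = 4.3 + 3.8 + 1 + 9.3 = 18.4.
Posterior ∝ λ^2e^(−1λ) · λ^4e^(−18.4λ) = λ^6e^(−19.4λ), i.e. Gamma(7, 19.4).
Mode = (a−1)/b = 6/19.4 ≈ 0.309.

λ̂_MAP = 0.309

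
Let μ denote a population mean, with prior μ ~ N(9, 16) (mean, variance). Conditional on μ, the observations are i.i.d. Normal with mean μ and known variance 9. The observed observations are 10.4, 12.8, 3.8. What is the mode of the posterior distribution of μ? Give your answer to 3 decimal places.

μ̂_MAP = 9.000

n = 3; x̄ = (10.4 + 12.8 + 3.8)/3 = 27/3 = 9.
For a Normal prior and Normal likelihood with known variance, the posterior is Normal; its mode equals its mean, the precision-weighted average.
Prior precision 1/σ₀² = 1/16 = 0.0625; data precision n/σ² = 3/9 = 1/3.
μ̂ = (0.0625·9 + (1/3)·9) / (0.0625 + 1/3) = 3.5625/(19/48) = 9.000.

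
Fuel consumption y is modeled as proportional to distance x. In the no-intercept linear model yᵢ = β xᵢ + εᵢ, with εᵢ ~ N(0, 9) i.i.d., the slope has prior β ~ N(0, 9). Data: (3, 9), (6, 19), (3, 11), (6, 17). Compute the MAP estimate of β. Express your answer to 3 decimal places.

log p(β | y) = −Σ(yᵢ − βxᵢ)²/(2·9) − β²/(2·9) + const.
Setting the derivative to zero: Σxᵢ(yᵢ − βxᵢ)/9 − β/9 = 0, so β = Σxᵢyᵢ / (Σxᵢ² + σ²/τ²).
Σxᵢyᵢ = 3·9 + 6·19 + 3·11 + 6·17 = 276; Σxᵢ² = 90; σ²/τ² = 1.
β̂_MAP = 276 / (90 + 1) = 276/91 ≈ 3.033.

β̂_MAP = 3.033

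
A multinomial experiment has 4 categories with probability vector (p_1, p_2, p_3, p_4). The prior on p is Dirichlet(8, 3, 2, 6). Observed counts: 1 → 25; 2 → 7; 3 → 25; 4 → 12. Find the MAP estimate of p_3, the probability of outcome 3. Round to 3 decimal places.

The posterior is Dirichlet(αᵢ + nᵢ) = Dirichlet(33, 10, 27, 18).
For a Dirichlet(a₁,…,a_K) with all aᵢ > 1, the mode has j-th component (aⱼ − 1)/(Σaᵢ − K).
Here Σaᵢ = 88 and K = 4, so p_3 = (27 − 1)/(88 − 4) = 26/84 ≈ 0.310.

MAP estimate: 0.310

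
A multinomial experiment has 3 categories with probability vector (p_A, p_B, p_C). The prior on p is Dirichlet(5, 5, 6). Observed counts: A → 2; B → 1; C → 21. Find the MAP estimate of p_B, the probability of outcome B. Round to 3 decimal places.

MAP estimate of p_B = 0.135

The posterior is Dirichlet(αᵢ + nᵢ) = Dirichlet(7, 6, 27).
For a Dirichlet(a₁,…,a_K) with all aᵢ > 1, the mode has j-th component (aⱼ − 1)/(Σaᵢ − K).
Here Σaᵢ = 40 and K = 3, so p_B = (6 − 1)/(40 − 3) = 5/37 ≈ 0.135.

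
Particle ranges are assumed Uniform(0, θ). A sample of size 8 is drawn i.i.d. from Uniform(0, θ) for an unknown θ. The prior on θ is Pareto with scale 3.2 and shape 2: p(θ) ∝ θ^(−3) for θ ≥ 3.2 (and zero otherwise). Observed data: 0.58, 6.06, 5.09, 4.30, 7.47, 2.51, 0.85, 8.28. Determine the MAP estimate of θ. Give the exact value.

The Uniform(0, θ) likelihood is θ^(−n) for θ ≥ max(xᵢ), zero otherwise. Here max(xᵢ) = 8.28.
Posterior ∝ θ^(−3) · θ^(−8) = θ^(−11) on θ ≥ max(3.2, 8.28) = 8.28.
This density is strictly decreasing in θ, so the posterior mode lies at the lower boundary of the support.

θ̂_MAP = 8.28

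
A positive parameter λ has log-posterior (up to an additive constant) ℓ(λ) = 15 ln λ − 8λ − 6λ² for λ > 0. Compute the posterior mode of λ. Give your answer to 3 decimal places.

λ̂_MAP = 0.833

ℓ'(λ) = 15/λ − 8 − 12λ. Setting this to zero and multiplying by λ: 12λ² + 8λ − 15 = 0.
λ = (−8 + √(8² + 4·12·15)) / (2·12) = (−8 + √784) / 24 = (−8 + 28)/24 = 5/6.
ℓ''(λ) = −15/λ² − 12 < 0, confirming a maximum.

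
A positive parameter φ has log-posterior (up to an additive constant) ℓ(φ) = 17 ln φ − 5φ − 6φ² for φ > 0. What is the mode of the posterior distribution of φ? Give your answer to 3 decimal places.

ℓ'(φ) = 17/φ − 5 − 12φ. Setting this to zero and multiplying by φ: 12φ² + 5φ − 17 = 0.
φ = (−5 + √(5² + 4·12·17)) / (2·12) = (−5 + √841) / 24 = (−5 + 29)/24 = 1.
ℓ''(φ) = −17/φ² − 12 < 0, confirming a maximum.

φ̂_MAP = 1.000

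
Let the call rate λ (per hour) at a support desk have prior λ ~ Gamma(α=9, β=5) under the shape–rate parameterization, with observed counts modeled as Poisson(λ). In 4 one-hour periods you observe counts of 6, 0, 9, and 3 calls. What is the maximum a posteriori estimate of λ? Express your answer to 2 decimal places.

Σxᵢ = 6+0+9+3 = 18, with n = 4.
Posterior ∝ λ^8e^(−5λ) · λ^18e^(−4λ) = λ^26e^(−9λ), i.e. Gamma(shape=27, rate=9).
The mode of a Gamma(a, b) with a ≥ 1 (shape–rate) is (a−1)/b = 26/9 ≈ 2.89.

λ̂_MAP = 2.89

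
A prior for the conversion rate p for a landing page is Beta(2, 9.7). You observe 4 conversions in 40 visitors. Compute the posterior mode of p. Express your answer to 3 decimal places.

Prior: Beta(2, 9.7).
Data: 4 successes in 40 trials. The binomial likelihood contributes p^4(1−p)^36, so the posterior is Beta(2+4, 9.7+36) = Beta(6, 45.7).
For Beta(a, b) with a, b > 1 the mode is (a−1)/(a+b−2) = 5/49.7 ≈ 0.101.

p̂_MAP = 0.101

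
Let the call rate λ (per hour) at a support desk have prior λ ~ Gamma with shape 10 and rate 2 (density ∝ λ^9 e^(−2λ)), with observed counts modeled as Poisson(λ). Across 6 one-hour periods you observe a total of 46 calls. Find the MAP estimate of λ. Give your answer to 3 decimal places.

Σxᵢ = 46, n = 6.
Posterior ∝ λ^9e^(−2λ) · λ^46e^(−6λ) = λ^55e^(−8λ), i.e. Gamma(shape=56, rate=8).
The mode of a Gamma(a, b) with a ≥ 1 (shape–rate) is (a−1)/b = 55/8 ≈ 6.875.

λ̂_MAP = 6.875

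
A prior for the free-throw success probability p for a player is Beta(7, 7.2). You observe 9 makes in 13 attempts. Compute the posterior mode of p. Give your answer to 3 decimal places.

p̂_MAP = 0.595

Prior: Beta(7, 7.2).
Data: 9 successes in 13 trials. The binomial likelihood contributes p^9(1−p)^4, so the posterior is Beta(7+9, 7.2+4) = Beta(16, 11.2).
For Beta(a, b) with a, b > 1 the mode is (a−1)/(a+b−2) = 15/25.2 ≈ 0.595.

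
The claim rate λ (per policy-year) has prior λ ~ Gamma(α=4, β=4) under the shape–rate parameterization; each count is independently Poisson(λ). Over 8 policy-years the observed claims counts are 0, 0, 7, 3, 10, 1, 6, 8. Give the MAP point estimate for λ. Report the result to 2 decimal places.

λ̂_MAP = 3.17

Σxᵢ = 0+0+7+3+10+1+6+8 = 35, with n = 8.
Posterior ∝ λ^3e^(−4λ) · λ^35e^(−8λ) = λ^38e^(−12λ), i.e. Gamma(shape=39, rate=12).
The mode of a Gamma(a, b) with a ≥ 1 (shape–rate) is (a−1)/b = 38/12 ≈ 3.17.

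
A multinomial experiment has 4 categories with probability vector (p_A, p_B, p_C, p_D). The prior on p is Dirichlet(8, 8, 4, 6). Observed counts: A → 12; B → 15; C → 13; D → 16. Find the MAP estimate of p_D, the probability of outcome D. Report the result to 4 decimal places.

The posterior is Dirichlet(αᵢ + nᵢ) = Dirichlet(20, 23, 17, 22).
For a Dirichlet(a₁,…,a_K) with all aᵢ > 1, the mode has j-th component (aⱼ − 1)/(Σaᵢ − K).
Here Σaᵢ = 82 and K = 4, so p_D = (22 − 1)/(82 − 4) = 21/78 ≈ 0.2692.

MAP estimate of p_D = 0.2692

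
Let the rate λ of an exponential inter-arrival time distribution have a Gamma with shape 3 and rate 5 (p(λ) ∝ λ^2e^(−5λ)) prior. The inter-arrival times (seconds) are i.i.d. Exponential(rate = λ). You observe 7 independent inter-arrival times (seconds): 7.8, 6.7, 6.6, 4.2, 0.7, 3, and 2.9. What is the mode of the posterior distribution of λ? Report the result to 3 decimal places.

λ̂_MAP = 0.244

The Exponential(rate=λ) likelihood is ∝ λ^n e^(−λΣtᵢ). Here n = 7 and Σtᵢ = 7.8 + 6.7 + 6.6 + 4.2 + 0.7 + 3 + 2.9 = 31.9.
Posterior ∝ λ^2e^(−5λ) · λ^7e^(−31.9λ) = λ^9e^(−36.9λ), i.e. Gamma(10, 36.9).
Mode = (a−1)/b = 9/36.9 ≈ 0.244.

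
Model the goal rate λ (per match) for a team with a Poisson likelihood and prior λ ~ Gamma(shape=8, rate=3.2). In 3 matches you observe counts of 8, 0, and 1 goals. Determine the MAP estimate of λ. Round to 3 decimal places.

λ̂_MAP = 2.581

Σxᵢ = 8+0+1 = 9, with n = 3.
Posterior ∝ λ^7e^(−3.2λ) · λ^9e^(−3λ) = λ^16e^(−6.2λ), i.e. Gamma(shape=17, rate=6.2).
The mode of a Gamma(a, b) with a ≥ 1 (shape–rate) is (a−1)/b = 16/6.2 ≈ 2.581.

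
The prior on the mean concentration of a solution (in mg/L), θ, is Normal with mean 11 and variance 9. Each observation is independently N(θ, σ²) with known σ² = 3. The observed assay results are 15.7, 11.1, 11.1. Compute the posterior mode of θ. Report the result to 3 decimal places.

n = 3; x̄ = (15.7 + 11.1 + 11.1)/3 = 37.9/3 = 379/30 ≈ 12.6333.
For a Normal prior and Normal likelihood with known variance, the posterior is Normal; its mode equals its mean, the precision-weighted average.
Prior precision 1/σ₀² = 1/9; data precision n/σ² = 3/3 = 1.
θ̂ = ((1/9)·11 + 1·(379/30)) / (1/9 + 1) = (1247/90)/(10/9) = 12.470.

θ̂_MAP = 12.470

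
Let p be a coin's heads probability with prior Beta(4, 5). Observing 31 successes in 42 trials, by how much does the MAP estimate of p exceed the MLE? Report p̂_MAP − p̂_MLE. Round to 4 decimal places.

Posterior is Beta(35, 16); MAP = (35−1)/(51−2) = 34/49 ≈ 0.69388.
MLE ignores the prior: p̂_MLE = k/n = 31/42 ≈ 0.73810.
Difference = 34/49 − 31/42 = -13/294 ≈ -0.0442.

MAP − MLE = -0.0442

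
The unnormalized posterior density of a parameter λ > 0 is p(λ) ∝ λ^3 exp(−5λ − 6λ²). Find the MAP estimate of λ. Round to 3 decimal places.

ℓ'(λ) = 3/λ − 5 − 12λ. Setting this to zero and multiplying by λ: 12λ² + 5λ − 3 = 0.
λ = (−5 + √(5² + 4·12·3)) / (2·12) = (−5 + √169) / 24 = (−5 + 13)/24 = 1/3.
ℓ''(λ) = −3/λ² − 12 < 0, confirming a maximum.

λ̂_MAP = 0.333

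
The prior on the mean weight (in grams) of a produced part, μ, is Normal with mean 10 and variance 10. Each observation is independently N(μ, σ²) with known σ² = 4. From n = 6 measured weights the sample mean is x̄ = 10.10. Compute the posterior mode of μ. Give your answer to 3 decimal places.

μ̂_MAP = 10.094

n = 6, x̄ = 10.10.
For a Normal prior and Normal likelihood with known variance, the posterior is Normal; its mode equals its mean, the precision-weighted average.
Prior precision 1/σ₀² = 1/10 = 0.1; data precision n/σ² = 6/4 = 1.5.
μ̂ = (0.1·10 + 1.5·10.1) / (0.1 + 1.5) = 16.15/1.6 = 10.09375 ≈ 10.094.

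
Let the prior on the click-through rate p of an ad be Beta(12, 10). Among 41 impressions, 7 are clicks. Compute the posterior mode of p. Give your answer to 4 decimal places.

p̂_MAP = 0.2951

Prior: Beta(12, 10).
Data: 7 successes in 41 trials. The binomial likelihood contributes p^7(1−p)^34, so the posterior is Beta(12+7, 10+34) = Beta(19, 44).
For Beta(a, b) with a, b > 1 the mode is (a−1)/(a+b−2) = 18/61 ≈ 0.2951.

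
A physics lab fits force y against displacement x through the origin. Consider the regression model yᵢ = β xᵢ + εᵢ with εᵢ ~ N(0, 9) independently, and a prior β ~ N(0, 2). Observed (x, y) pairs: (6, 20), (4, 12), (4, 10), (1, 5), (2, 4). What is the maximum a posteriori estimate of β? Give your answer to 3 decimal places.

β̂_MAP = 2.852

log p(β | y) = −Σ(yᵢ − βxᵢ)²/(2·9) − β²/(2·2) + const.
Setting the derivative to zero: Σxᵢ(yᵢ − βxᵢ)/9 − β/2 = 0, so β = Σxᵢyᵢ / (Σxᵢ² + σ²/τ²).
Σxᵢyᵢ = 6·20 + 4·12 + 4·10 + 1·5 + 2·4 = 221; Σxᵢ² = 73; σ²/τ² = 4.5.
β̂_MAP = 221 / (73 + 4.5) = 221/77.5 ≈ 2.852.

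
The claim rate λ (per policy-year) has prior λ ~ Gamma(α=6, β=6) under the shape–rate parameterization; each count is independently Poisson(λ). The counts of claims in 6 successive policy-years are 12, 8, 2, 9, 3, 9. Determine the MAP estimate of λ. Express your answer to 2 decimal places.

Σxᵢ = 12+8+2+9+3+9 = 43, with n = 6.
Posterior ∝ λ^5e^(−6λ) · λ^43e^(−6λ) = λ^48e^(−12λ), i.e. Gamma(shape=49, rate=12).
The mode of a Gamma(a, b) with a ≥ 1 (shape–rate) is (a−1)/b = 48/12 ≈ 4.00.

λ̂_MAP = 4.00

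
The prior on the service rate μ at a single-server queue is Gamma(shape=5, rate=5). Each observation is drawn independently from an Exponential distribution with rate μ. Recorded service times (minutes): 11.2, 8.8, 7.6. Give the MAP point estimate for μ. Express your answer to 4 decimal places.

μ̂_MAP = 0.2147

The Exponential(rate=μ) likelihood is ∝ μ^n e^(−μΣtᵢ). Here n = 3 and Σtᵢ = 11.2 + 8.8 + 7.6 = 27.6.
Posterior ∝ μ^4e^(−5μ) · μ^3e^(−27.6μ) = μ^7e^(−32.6μ), i.e. Gamma(8, 32.6).
Mode = (a−1)/b = 7/32.6 ≈ 0.2147.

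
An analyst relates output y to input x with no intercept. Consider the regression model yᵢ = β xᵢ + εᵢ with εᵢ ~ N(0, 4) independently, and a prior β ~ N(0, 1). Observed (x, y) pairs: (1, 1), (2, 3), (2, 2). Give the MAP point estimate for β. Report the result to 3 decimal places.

log p(β | y) = −Σ(yᵢ − βxᵢ)²/(2·4) − β²/(2·1) + const.
Setting the derivative to zero: Σxᵢ(yᵢ − βxᵢ)/4 − β/1 = 0, so β = Σxᵢyᵢ / (Σxᵢ² + σ²/τ²).
Σxᵢyᵢ = 1·1 + 2·3 + 2·2 = 11; Σxᵢ² = 9; σ²/τ² = 4.
β̂_MAP = 11 / (9 + 4) = 11/13 ≈ 0.846.

β̂_MAP = 0.846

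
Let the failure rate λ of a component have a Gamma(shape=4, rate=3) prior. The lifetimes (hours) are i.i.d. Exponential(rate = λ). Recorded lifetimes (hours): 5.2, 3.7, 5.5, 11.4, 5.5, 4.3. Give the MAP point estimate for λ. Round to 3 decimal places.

The Exponential(rate=λ) likelihood is ∝ λ^n e^(−λΣtᵢ). Here n = 6 and Σtᵢ = 5.2 + 3.7 + 5.5 + 11.4 + 5.5 + 4.3 = 35.6.
Posterior ∝ λ^3e^(−3λ) · λ^6e^(−35.6λ) = λ^9e^(−38.6λ), i.e. Gamma(10, 38.6).
Mode = (a−1)/b = 9/38.6 ≈ 0.233.

λ̂_MAP = 0.233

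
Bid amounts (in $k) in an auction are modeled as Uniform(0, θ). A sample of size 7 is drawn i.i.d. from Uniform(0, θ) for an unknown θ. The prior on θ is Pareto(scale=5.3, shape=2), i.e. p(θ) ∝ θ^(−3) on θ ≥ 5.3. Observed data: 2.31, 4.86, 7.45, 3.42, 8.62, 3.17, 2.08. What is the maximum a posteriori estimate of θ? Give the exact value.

θ̂_MAP = 8.62

The Uniform(0, θ) likelihood is θ^(−n) for θ ≥ max(xᵢ), zero otherwise. Here max(xᵢ) = 8.62.
Posterior ∝ θ^(−3) · θ^(−7) = θ^(−10) on θ ≥ max(5.3, 8.62) = 8.62.
This density is strictly decreasing in θ, so the posterior mode lies at the lower boundary of the support.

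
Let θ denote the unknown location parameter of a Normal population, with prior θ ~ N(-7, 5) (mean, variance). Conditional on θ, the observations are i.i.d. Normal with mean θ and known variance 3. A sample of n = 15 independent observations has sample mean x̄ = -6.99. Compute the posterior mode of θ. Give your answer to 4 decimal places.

n = 15, x̄ = -6.99.
For a Normal prior and Normal likelihood with known variance, the posterior is Normal; its mode equals its mean, the precision-weighted average.
Prior precision 1/σ₀² = 1/5 = 0.2; data precision n/σ² = 15/3 = 5.
θ̂ = (0.2·(-7) + 5·(-6.99)) / (0.2 + 5) = (-36.35)/5.2 = -727/104 ≈ -6.9904.

θ̂_MAP = -6.9904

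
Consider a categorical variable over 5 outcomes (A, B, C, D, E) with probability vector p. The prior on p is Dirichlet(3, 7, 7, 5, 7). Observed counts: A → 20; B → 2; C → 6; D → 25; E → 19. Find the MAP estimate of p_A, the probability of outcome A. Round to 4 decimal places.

The posterior is Dirichlet(αᵢ + nᵢ) = Dirichlet(23, 9, 13, 30, 26).
For a Dirichlet(a₁,…,a_K) with all aᵢ > 1, the mode has j-th component (aⱼ − 1)/(Σaᵢ − K).
Here Σaᵢ = 101 and K = 5, so p_A = (23 − 1)/(101 − 5) = 22/96 ≈ 0.2292.

MAP estimate of p_A = 0.2292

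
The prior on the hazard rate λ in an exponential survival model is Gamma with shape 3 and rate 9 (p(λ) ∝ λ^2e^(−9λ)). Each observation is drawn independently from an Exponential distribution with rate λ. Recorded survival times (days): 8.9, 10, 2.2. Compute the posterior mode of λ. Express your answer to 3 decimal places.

The Exponential(rate=λ) likelihood is ∝ λ^n e^(−λΣtᵢ). Here n = 3 and Σtᵢ = 8.9 + 10 + 2.2 = 21.1.
Posterior ∝ λ^2e^(−9λ) · λ^3e^(−21.1λ) = λ^5e^(−30.1λ), i.e. Gamma(6, 30.1).
Mode = (a−1)/b = 5/30.1 ≈ 0.166.

λ̂_MAP = 0.166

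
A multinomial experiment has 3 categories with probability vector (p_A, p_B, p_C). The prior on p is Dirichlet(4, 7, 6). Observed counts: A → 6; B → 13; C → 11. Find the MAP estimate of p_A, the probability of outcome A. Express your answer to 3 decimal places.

MAP estimate of p_A = 0.205

The posterior is Dirichlet(αᵢ + nᵢ) = Dirichlet(10, 20, 17).
For a Dirichlet(a₁,…,a_K) with all aᵢ > 1, the mode has j-th component (aⱼ − 1)/(Σaᵢ − K).
Here Σaᵢ = 47 and K = 3, so p_A = (10 − 1)/(47 − 3) = 9/44 ≈ 0.205.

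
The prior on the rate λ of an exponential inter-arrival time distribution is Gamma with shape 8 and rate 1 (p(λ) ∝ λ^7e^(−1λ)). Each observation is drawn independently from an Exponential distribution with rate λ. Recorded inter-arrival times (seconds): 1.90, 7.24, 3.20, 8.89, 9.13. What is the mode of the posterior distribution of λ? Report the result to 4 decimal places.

λ̂_MAP = 0.3827

The Exponential(rate=λ) likelihood is ∝ λ^n e^(−λΣtᵢ). Here n = 5 and Σtᵢ = 1.90 + 7.24 + 3.20 + 8.89 + 9.13 = 30.36.
Posterior ∝ λ^7e^(−1λ) · λ^5e^(−30.36λ) = λ^12e^(−31.36λ), i.e. Gamma(13, 31.36).
Mode = (a−1)/b = 12/31.36 ≈ 0.3827.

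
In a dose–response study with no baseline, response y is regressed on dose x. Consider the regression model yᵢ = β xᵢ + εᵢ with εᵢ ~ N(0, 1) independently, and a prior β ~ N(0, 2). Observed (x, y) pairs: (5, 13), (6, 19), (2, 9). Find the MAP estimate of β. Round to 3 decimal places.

log p(β | y) = −Σ(yᵢ − βxᵢ)²/(2·1) − β²/(2·2) + const.
Setting the derivative to zero: Σxᵢ(yᵢ − βxᵢ)/1 − β/2 = 0, so β = Σxᵢyᵢ / (Σxᵢ² + σ²/τ²).
Σxᵢyᵢ = 5·13 + 6·19 + 2·9 = 197; Σxᵢ² = 65; σ²/τ² = 0.5.
β̂_MAP = 197 / (65 + 0.5) = 197/65.5 ≈ 3.008.

β̂_MAP = 3.008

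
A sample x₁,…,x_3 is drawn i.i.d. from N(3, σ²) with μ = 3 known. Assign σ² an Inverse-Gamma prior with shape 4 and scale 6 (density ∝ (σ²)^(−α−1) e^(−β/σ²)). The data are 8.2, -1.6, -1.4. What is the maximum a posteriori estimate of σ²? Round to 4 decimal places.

Sum of squared deviations about the known mean: SS = (8.2−3)² + (-1.6−3)² + (-1.4−3)² = 67.56.
The Normal likelihood contributes (σ²)^(−n/2) exp(−SS/(2σ²)), so the posterior is Inverse-Gamma(α + n/2, β + SS/2) = Inverse-Gamma(5.5, 39.78).
The mode of Inverse-Gamma(a, b) is b/(a+1) = 39.78/6.5 ≈ 6.1200.

σ̂²_MAP = 6.1200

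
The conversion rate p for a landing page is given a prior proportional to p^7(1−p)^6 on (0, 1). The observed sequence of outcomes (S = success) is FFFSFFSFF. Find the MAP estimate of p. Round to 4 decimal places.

p̂_MAP = 0.4091

The prior density ∝ p^7(1−p)^6 is the kernel of Beta(8, 7).
Data: 2 successes in 9 trials (from the sequence). The binomial likelihood contributes p^2(1−p)^7, so the posterior is Beta(8+2, 7+7) = Beta(10, 14).
For Beta(a, b) with a, b > 1 the mode is (a−1)/(a+b−2) = 9/22 ≈ 0.4091.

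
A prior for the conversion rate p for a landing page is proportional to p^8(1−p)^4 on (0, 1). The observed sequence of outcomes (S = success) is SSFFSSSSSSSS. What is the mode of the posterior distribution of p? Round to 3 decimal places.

p̂_MAP = 0.750

The prior density ∝ p^8(1−p)^4 is the kernel of Beta(9, 5).
Data: 10 successes in 12 trials (from the sequence). The binomial likelihood contributes p^10(1−p)^2, so the posterior is Beta(9+10, 5+2) = Beta(19, 7).
For Beta(a, b) with a, b > 1 the mode is (a−1)/(a+b−2) = 18/24 ≈ 0.750.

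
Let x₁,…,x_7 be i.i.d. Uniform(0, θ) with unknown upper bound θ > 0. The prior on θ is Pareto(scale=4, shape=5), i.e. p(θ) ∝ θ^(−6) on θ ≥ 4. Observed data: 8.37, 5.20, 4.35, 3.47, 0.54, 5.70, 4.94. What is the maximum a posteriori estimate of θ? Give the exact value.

θ̂_MAP = 8.37

The Uniform(0, θ) likelihood is θ^(−n) for θ ≥ max(xᵢ), zero otherwise. Here max(xᵢ) = 8.37.
Posterior ∝ θ^(−6) · θ^(−7) = θ^(−13) on θ ≥ max(4, 8.37) = 8.37.
This density is strictly decreasing in θ, so the posterior mode lies at the lower boundary of the support.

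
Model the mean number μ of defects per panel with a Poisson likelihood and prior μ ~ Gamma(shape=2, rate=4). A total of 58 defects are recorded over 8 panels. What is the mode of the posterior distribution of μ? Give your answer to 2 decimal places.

Σxᵢ = 58, n = 8.
Posterior ∝ μe^(−4μ) · μ^58e^(−8μ) = μ^59e^(−12μ), i.e. Gamma(shape=60, rate=12).
The mode of a Gamma(a, b) with a ≥ 1 (shape–rate) is (a−1)/b = 59/12 ≈ 4.92.

μ̂_MAP = 4.92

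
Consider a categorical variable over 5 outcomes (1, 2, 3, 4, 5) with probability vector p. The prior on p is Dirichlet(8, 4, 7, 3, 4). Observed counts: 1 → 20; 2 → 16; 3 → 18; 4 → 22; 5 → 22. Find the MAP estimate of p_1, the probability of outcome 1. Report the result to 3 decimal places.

MAP estimate: 0.227

The posterior is Dirichlet(αᵢ + nᵢ) = Dirichlet(28, 20, 25, 25, 26).
For a Dirichlet(a₁,…,a_K) with all aᵢ > 1, the mode has j-th component (aⱼ − 1)/(Σaᵢ − K).
Here Σaᵢ = 124 and K = 5, so p_1 = (28 − 1)/(124 − 5) = 27/119 ≈ 0.227.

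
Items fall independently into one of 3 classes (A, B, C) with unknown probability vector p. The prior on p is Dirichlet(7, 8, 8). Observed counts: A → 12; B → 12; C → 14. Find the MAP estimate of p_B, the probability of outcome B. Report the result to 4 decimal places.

The posterior is Dirichlet(αᵢ + nᵢ) = Dirichlet(19, 20, 22).
For a Dirichlet(a₁,…,a_K) with all aᵢ > 1, the mode has j-th component (aⱼ − 1)/(Σaᵢ − K).
Here Σaᵢ = 61 and K = 3, so p_B = (20 − 1)/(61 − 3) = 19/58 ≈ 0.3276.

MAP estimate of p_B = 0.3276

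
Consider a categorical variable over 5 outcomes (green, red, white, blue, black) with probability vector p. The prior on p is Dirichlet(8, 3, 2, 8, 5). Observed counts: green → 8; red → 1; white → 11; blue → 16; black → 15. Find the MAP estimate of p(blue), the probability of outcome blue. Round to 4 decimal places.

The posterior is Dirichlet(αᵢ + nᵢ) = Dirichlet(16, 4, 13, 24, 20).
For a Dirichlet(a₁,…,a_K) with all aᵢ > 1, the mode has j-th component (aⱼ − 1)/(Σaᵢ − K).
Here Σaᵢ = 77 and K = 5, so p(blue) = (24 − 1)/(77 − 5) = 23/72 ≈ 0.3194.

MAP estimate of p(blue) = 0.3194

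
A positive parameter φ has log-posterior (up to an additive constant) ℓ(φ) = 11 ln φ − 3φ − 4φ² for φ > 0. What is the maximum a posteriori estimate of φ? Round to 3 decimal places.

ℓ'(φ) = 11/φ − 3 − 8φ. Setting this to zero and multiplying by φ: 8φ² + 3φ − 11 = 0.
φ = (−3 + √(3² + 4·8·11)) / (2·8) = (−3 + √361) / 16 = (−3 + 19)/16 = 1.
ℓ''(φ) = −11/φ² − 8 < 0, confirming a maximum.

φ̂_MAP = 1.000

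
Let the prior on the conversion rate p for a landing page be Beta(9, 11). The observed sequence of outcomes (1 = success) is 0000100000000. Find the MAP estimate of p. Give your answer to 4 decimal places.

p̂_MAP = 0.2903

Prior: Beta(9, 11).
Data: 1 success in 13 trials (from the sequence). The binomial likelihood contributes p(1−p)^12, so the posterior is Beta(9+1, 11+12) = Beta(10, 23).
For Beta(a, b) with a, b > 1 the mode is (a−1)/(a+b−2) = 9/31 ≈ 0.2903.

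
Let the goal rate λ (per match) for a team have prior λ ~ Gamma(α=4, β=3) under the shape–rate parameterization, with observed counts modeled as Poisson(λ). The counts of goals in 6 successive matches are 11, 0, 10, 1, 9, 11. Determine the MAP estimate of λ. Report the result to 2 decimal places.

λ̂_MAP = 5.00

Σxᵢ = 11+0+10+1+9+11 = 42, with n = 6.
Posterior ∝ λ^3e^(−3λ) · λ^42e^(−6λ) = λ^45e^(−9λ), i.e. Gamma(shape=46, rate=9).
The mode of a Gamma(a, b) with a ≥ 1 (shape–rate) is (a−1)/b = 45/9 ≈ 5.00.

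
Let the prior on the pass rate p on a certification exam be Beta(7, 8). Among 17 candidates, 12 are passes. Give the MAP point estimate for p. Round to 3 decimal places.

p̂_MAP = 0.600

Prior: Beta(7, 8).
Data: 12 successes in 17 trials. The binomial likelihood contributes p^12(1−p)^5, so the posterior is Beta(7+12, 8+5) = Beta(19, 13).
For Beta(a, b) with a, b > 1 the mode is (a−1)/(a+b−2) = 18/30 ≈ 0.600.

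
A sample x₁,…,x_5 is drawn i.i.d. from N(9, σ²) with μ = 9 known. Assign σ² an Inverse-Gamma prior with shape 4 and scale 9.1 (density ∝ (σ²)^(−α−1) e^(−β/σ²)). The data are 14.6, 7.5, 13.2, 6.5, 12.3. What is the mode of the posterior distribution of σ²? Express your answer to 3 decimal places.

Sum of squared deviations about the known mean: SS = (14.6−9)² + (7.5−9)² + (13.2−9)² + (6.5−9)² + (12.3−9)² = 68.39.
The Normal likelihood contributes (σ²)^(−n/2) exp(−SS/(2σ²)), so the posterior is Inverse-Gamma(α + n/2, β + SS/2) = Inverse-Gamma(6.5, 43.295).
The mode of Inverse-Gamma(a, b) is b/(a+1) = 43.295/7.5 ≈ 5.773.

σ̂²_MAP = 5.773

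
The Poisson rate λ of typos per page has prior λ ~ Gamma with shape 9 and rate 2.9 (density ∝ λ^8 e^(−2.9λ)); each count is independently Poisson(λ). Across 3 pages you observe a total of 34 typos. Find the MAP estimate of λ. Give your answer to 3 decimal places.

Σxᵢ = 34, n = 3.
Posterior ∝ λ^8e^(−2.9λ) · λ^34e^(−3λ) = λ^42e^(−5.9λ), i.e. Gamma(shape=43, rate=5.9).
The mode of a Gamma(a, b) with a ≥ 1 (shape–rate) is (a−1)/b = 42/5.9 ≈ 7.119.

λ̂_MAP = 7.119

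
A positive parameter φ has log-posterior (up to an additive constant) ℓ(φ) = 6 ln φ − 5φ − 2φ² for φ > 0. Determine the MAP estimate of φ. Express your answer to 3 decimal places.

φ̂_MAP = 0.750

ℓ'(φ) = 6/φ − 5 − 4φ. Setting this to zero and multiplying by φ: 4φ² + 5φ − 6 = 0.
φ = (−5 + √(5² + 4·4·6)) / (2·4) = (−5 + √121) / 8 = (−5 + 11)/8 = 3/4.
ℓ''(φ) = −6/φ² − 4 < 0, confirming a maximum.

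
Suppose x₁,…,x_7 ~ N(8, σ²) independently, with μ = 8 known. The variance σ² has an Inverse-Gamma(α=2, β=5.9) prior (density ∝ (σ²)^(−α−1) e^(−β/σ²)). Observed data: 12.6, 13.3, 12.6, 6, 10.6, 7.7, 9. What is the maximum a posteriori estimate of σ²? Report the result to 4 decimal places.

σ̂²_MAP = 7.2354

Sum of squared deviations about the known mean: SS = (12.6−8)² + (13.3−8)² + (12.6−8)² + (6−8)² + (10.6−8)² + (7.7−8)² + (9−8)² = 82.26.
The Normal likelihood contributes (σ²)^(−n/2) exp(−SS/(2σ²)), so the posterior is Inverse-Gamma(α + n/2, β + SS/2) = Inverse-Gamma(5.5, 47.03).
The mode of Inverse-Gamma(a, b) is b/(a+1) = 47.03/6.5 ≈ 7.2354.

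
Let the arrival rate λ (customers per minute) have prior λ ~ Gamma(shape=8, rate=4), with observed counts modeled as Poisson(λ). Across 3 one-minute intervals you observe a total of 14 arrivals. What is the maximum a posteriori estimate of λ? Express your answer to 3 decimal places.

λ̂_MAP = 3.000

Σxᵢ = 14, n = 3.
Posterior ∝ λ^7e^(−4λ) · λ^14e^(−3λ) = λ^21e^(−7λ), i.e. Gamma(shape=22, rate=7).
The mode of a Gamma(a, b) with a ≥ 1 (shape–rate) is (a−1)/b = 21/7 ≈ 3.000.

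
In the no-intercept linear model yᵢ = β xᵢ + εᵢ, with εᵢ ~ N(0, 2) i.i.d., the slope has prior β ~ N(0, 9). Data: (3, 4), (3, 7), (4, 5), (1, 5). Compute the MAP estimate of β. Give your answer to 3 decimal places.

β̂_MAP = 1.647

log p(β | y) = −Σ(yᵢ − βxᵢ)²/(2·2) − β²/(2·9) + const.
Setting the derivative to zero: Σxᵢ(yᵢ − βxᵢ)/2 − β/9 = 0, so β = Σxᵢyᵢ / (Σxᵢ² + σ²/τ²).
Σxᵢyᵢ = 3·4 + 3·7 + 4·5 + 1·5 = 58; Σxᵢ² = 35; σ²/τ² = 2/9.
β̂_MAP = 58 / (35 + 2/9) = 58/(317/9) = 522/317 ≈ 1.647.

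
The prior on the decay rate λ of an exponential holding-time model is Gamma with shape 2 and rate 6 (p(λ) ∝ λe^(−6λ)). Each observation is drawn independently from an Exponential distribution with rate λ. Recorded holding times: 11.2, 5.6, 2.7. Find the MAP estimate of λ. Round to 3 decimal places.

The Exponential(rate=λ) likelihood is ∝ λ^n e^(−λΣtᵢ). Here n = 3 and Σtᵢ = 11.2 + 5.6 + 2.7 = 19.5.
Posterior ∝ λe^(−6λ) · λ^3e^(−19.5λ) = λ^4e^(−25.5λ), i.e. Gamma(5, 25.5).
Mode = (a−1)/b = 4/25.5 ≈ 0.157.

λ̂_MAP = 0.157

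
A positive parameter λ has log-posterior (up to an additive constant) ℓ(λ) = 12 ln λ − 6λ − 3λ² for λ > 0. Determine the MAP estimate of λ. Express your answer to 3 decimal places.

ℓ'(λ) = 12/λ − 6 − 6λ. Setting this to zero and multiplying by λ: 6λ² + 6λ − 12 = 0.
λ = (−6 + √(6² + 4·6·12)) / (2·6) = (−6 + √324) / 12 = (−6 + 18)/12 = 1.
ℓ''(λ) = −12/λ² − 6 < 0, confirming a maximum.

λ̂_MAP = 1.000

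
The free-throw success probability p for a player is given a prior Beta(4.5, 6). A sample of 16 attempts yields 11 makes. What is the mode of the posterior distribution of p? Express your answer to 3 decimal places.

p̂_MAP = 0.592

Prior: Beta(4.5, 6).
Data: 11 successes in 16 trials. The binomial likelihood contributes p^11(1−p)^5, so the posterior is Beta(4.5+11, 6+5) = Beta(15.5, 11).
For Beta(a, b) with a, b > 1 the mode is (a−1)/(a+b−2) = 14.5/24.5 ≈ 0.592.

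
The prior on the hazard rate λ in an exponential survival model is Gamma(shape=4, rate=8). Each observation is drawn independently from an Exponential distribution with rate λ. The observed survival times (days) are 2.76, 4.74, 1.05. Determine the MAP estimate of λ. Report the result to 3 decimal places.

λ̂_MAP = 0.363

The Exponential(rate=λ) likelihood is ∝ λ^n e^(−λΣtᵢ). Here n = 3 and Σtᵢ = 2.76 + 4.74 + 1.05 = 8.55.
Posterior ∝ λ^3e^(−8λ) · λ^3e^(−8.55λ) = λ^6e^(−16.55λ), i.e. Gamma(7, 16.55).
Mode = (a−1)/b = 6/16.55 ≈ 0.363.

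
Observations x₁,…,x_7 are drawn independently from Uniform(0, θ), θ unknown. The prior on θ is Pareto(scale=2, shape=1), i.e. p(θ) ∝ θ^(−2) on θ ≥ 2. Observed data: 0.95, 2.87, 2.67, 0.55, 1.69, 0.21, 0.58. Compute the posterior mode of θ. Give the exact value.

θ̂_MAP = 2.87

The Uniform(0, θ) likelihood is θ^(−n) for θ ≥ max(xᵢ), zero otherwise. Here max(xᵢ) = 2.87.
Posterior ∝ θ^(−2) · θ^(−7) = θ^(−9) on θ ≥ max(2, 2.87) = 2.87.
This density is strictly decreasing in θ, so the posterior mode lies at the lower boundary of the support.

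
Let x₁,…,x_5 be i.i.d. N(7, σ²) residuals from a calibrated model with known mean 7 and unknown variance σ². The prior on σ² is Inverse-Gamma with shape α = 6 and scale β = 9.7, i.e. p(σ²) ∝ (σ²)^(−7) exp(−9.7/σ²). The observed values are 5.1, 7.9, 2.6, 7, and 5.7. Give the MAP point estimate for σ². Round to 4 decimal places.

σ̂²_MAP = 2.3616

Sum of squared deviations about the known mean: SS = (5.1−7)² + (7.9−7)² + (2.6−7)² + (7−7)² + (5.7−7)² = 25.47.
The Normal likelihood contributes (σ²)^(−n/2) exp(−SS/(2σ²)), so the posterior is Inverse-Gamma(α + n/2, β + SS/2) = Inverse-Gamma(8.5, 22.435).
The mode of Inverse-Gamma(a, b) is b/(a+1) = 22.435/9.5 ≈ 2.3616.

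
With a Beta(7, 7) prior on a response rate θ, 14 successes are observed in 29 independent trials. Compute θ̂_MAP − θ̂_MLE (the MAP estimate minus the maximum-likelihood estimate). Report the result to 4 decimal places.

MAP − MLE = 0.0050

Posterior is Beta(21, 22); MAP = (21−1)/(43−2) = 20/41 ≈ 0.48780.
MLE ignores the prior: θ̂_MLE = k/n = 14/29 ≈ 0.48276.
Difference = 20/41 − 14/29 = 6/1189 ≈ 0.0050.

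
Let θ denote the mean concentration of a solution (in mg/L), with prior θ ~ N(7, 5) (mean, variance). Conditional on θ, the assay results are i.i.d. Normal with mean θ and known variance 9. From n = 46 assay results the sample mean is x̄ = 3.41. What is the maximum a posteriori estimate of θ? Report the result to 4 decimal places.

θ̂_MAP = 3.5452

n = 46, x̄ = 3.41.
For a Normal prior and Normal likelihood with known variance, the posterior is Normal; its mode equals its mean, the precision-weighted average.
Prior precision 1/σ₀² = 1/5 = 0.2; data precision n/σ² = 46/9.
θ̂ = (0.2·7 + (46/9)·3.41) / (0.2 + 46/9) = (8473/450)/(239/45) = 8473/2390 ≈ 3.5452.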